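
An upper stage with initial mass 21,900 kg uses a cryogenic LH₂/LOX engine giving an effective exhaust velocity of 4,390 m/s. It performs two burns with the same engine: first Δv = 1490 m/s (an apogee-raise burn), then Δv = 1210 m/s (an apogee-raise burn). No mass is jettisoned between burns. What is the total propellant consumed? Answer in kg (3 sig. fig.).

total propellant consumed ≈ 10100 kg

After the first burn: m = 21900 × exp(−1490/4390.0) = 21900 × 0.71219 = 15,597 kg.
After the second burn: m = 15,597 × exp(−1210/4390.0) = 15,597 × 0.75910 = 11,839.7 kg.
Total propellant = m₀ − m_final = 21900 − 11,839.7 = 10,060.3 kg.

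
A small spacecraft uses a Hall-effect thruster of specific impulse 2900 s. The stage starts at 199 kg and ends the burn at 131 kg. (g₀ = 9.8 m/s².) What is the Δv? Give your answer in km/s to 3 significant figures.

Δv ≈ 11.9 km/s

v_e = Isp · g₀ = 2900 × 9.8 = 28420.0 m/s.
Δv = v_e · ln(m₀/m_f) = 28420.0 × ln(1.519) = 28420.0 × 0.4181 ≈ 11882.6 m/s.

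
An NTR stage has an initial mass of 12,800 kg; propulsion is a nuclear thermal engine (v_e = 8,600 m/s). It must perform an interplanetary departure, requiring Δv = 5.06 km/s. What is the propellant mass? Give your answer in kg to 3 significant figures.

propellant mass ≈ 5690 kg

By the Tsiolkovsky rocket equation, m₀/m_f = exp(Δv / v_e) = exp(5060 / 8600.0) = exp(0.5884) = 1.8011.
m_f = 12,800 / 1.8011 = 7,106.77 kg, so propellant = m₀ − m_f = 12,800 − 7,106.77 = 5,693.23 kg.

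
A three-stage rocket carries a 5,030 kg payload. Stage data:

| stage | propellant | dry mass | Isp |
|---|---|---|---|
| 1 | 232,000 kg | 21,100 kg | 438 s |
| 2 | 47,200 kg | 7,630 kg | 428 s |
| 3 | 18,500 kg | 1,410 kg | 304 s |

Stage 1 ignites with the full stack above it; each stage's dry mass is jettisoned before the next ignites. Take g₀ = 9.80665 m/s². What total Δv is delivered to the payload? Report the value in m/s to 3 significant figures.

Ignition mass of stage 1 = 232,000+21,100 + 47,200+7,630 + 18,500+1,410 + 5,030 = 332,870 kg.
Stage 1: m₀ = 332,870 kg, m_f = 332,870 − 232,000 = 100,870 kg; Δv = 438×9.80665×ln(3.3) = 4295.3×1.1939 ≈ 5128 m/s.
Stage 2: m₀ = 79,770 kg, m_f = 79,770 − 47,200 = 32,570 kg; Δv = 428×9.80665×ln(2.449) = 4197.2×0.8958 ≈ 3760 m/s.
Stage 3: m₀ = 24,940 kg, m_f = 24,940 − 18,500 = 6,440 kg; Δv = 304×9.80665×ln(3.873) = 2981.2×1.3539 ≈ 4036 m/s.
Total Δv = 5128 + 3760 + 4036 = 12924 m/s.

Δv ≈ 12900 m/s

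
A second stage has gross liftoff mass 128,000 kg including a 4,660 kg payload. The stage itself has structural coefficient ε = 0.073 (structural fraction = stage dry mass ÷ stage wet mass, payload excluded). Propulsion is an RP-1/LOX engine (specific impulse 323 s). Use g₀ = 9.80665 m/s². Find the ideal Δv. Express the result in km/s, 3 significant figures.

Stage wet mass = m₀ − payload = 128,000 − 4,660 = 123,340 kg.
Stage dry mass = ε × stage wet mass = 0.073 × 123,340 = 9,003.82 kg.
Burnout mass m_f = stage dry + payload = 9,003.82 + 4,660 = 13,663.82 kg.
v_e = Isp · g₀ = 323 × 9.80665 = 3167.5 m/s.
Δv = v_e · ln(128,000/13,663.82) = 3167.5 × ln(9.368) = 3167.5 × 2.2373 ≈ 7087 m/s.

Δv ≈ 7.09 km/s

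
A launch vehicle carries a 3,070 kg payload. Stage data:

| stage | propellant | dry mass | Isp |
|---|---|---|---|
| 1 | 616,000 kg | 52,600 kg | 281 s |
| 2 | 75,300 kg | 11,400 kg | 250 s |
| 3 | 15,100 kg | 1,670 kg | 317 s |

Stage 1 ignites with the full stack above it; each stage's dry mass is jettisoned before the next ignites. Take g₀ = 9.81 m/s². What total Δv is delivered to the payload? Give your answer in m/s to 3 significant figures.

Ignition mass of stage 1 = 616,000+52,600 + 75,300+11,400 + 15,100+1,670 + 3,070 = 775,140 kg.
Stage 1: m₀ = 775,140 kg, m_f = 775,140 − 616,000 = 159,140 kg; Δv = 281×9.81×ln(4.871) = 2756.6×1.5833 ≈ 4364 m/s.
Stage 2: m₀ = 106,540 kg, m_f = 106,540 − 75,300 = 31,240 kg; Δv = 250×9.81×ln(3.41) = 2452.5×1.2268 ≈ 3009 m/s.
Stage 3: m₀ = 19,840 kg, m_f = 19,840 − 15,100 = 4,740 kg; Δv = 317×9.81×ln(4.186) = 3109.8×1.4317 ≈ 4452 m/s.
Total Δv = 4364 + 3009 + 4452 = 11825 m/s.

Δv ≈ 11800 m/s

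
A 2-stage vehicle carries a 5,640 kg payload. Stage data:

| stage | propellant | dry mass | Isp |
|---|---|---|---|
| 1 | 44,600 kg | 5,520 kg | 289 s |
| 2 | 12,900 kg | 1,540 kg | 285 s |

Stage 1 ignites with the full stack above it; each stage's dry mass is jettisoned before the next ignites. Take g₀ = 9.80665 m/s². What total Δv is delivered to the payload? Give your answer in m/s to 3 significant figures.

Δv ≈ 5730 m/s

Ignition mass of stage 1 = 44,600+5,520 + 12,900+1,540 + 5,640 = 70,200 kg.
Stage 1: m₀ = 70,200 kg, m_f = 70,200 − 44,600 = 25,600 kg; Δv = 289×9.80665×ln(2.742) = 2834.1×1.0088 ≈ 2859 m/s.
Stage 2: m₀ = 20,080 kg, m_f = 20,080 − 12,900 = 7,180 kg; Δv = 285×9.80665×ln(2.797) = 2794.9×1.0284 ≈ 2874 m/s.
Total Δv = 2859 + 2874 = 5733 m/s.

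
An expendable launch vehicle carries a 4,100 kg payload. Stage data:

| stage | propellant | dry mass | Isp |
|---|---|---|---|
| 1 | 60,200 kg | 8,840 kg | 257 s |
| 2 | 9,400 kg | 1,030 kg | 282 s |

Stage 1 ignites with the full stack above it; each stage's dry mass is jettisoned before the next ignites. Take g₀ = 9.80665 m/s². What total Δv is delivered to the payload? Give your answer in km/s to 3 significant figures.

Ignition mass of stage 1 = 60,200+8,840 + 9,400+1,030 + 4,100 = 83,570 kg.
Stage 1: m₀ = 83,570 kg, m_f = 83,570 − 60,200 = 23,370 kg; Δv = 257×9.80665×ln(3.576) = 2520.3×1.2742 ≈ 3211 m/s.
Stage 2: m₀ = 14,530 kg, m_f = 14,530 − 9,400 = 5,130 kg; Δv = 282×9.80665×ln(2.832) = 2765.5×1.0411 ≈ 2879 m/s.
Total Δv = 3211 + 2879 = 6090 m/s.

Δv ≈ 6.09 km/s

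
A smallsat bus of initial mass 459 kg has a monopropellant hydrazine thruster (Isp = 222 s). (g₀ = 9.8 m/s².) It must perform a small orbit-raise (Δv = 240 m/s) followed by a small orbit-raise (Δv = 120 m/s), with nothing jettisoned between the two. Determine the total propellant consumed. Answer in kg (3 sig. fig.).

total propellant consumed ≈ 70.0 kg

v_e = Isp · g₀ = 222 × 9.8 = 2175.6 m/s.
After the first burn: m = 459 × exp(−240/2175.6) = 459 × 0.89555 = 411.057 kg.
After the second burn: m = 411.057 × exp(−120/2175.6) = 411.057 × 0.94634 = 389 kg.
Total propellant = m₀ − m_final = 459 − 389 = 70 kg.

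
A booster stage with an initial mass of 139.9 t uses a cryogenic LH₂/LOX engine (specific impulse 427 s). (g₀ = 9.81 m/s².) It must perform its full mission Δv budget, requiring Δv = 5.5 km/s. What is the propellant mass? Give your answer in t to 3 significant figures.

v_e = Isp · g₀ = 427 × 9.81 = 4188.9 m/s.
Rocket equation: m₀/m_f = exp(Δv / v_e) = exp(5500 / 4188.9) = exp(1.3130) = 3.7173.
m_f = 139.9 / 3.7173 = 37.6348 t, so propellant = m₀ − m_f = 139.9 − 37.6348 = 102.2652 t.

propellant mass ≈ 102 t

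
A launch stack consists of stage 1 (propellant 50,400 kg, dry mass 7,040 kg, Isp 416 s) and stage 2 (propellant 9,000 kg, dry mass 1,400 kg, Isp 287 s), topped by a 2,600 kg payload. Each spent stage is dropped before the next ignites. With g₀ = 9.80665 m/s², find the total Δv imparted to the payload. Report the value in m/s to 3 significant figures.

Ignition mass of stage 1 = 50,400+7,040 + 9,000+1,400 + 2,600 = 70,440 kg.
Stage 1: m₀ = 70,440 kg, m_f = 70,440 − 50,400 = 20,040 kg; Δv = 416×9.80665×ln(3.515) = 4079.6×1.2570 ≈ 5128 m/s.
Stage 2: m₀ = 13,000 kg, m_f = 13,000 − 9,000 = 4,000 kg; Δv = 287×9.80665×ln(3.25) = 2814.5×1.1787 ≈ 3317 m/s.
Total Δv = 5128 + 3317 = 8445 m/s.

Δv ≈ 8450 m/s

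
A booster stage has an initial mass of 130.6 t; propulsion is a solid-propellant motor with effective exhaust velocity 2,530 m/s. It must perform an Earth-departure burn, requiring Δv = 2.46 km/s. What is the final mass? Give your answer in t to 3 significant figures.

final mass ≈ 49.4 t

By the Tsiolkovsky rocket equation, m₀/m_f = exp(Δv / v_e) = exp(2460 / 2530.0) = exp(0.9723) = 2.6441.
m_f = m₀ / 2.6441 = 130.6 / 2.6441 = 49.393 t.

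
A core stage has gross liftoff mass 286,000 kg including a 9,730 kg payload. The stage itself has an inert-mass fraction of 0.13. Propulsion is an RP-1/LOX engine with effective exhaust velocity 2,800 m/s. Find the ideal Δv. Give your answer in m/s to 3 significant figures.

Δv ≈ 5140 m/s

Stage wet mass = m₀ − payload = 286,000 − 9,730 = 276,270 kg.
Stage dry mass = ε × stage wet mass = 0.13 × 276,270 = 35,915.1 kg.
Burnout mass m_f = stage dry + payload = 35,915.1 + 9,730 = 45,645.1 kg.
Using Δv = v_e ln(m₀/m_f): Δv = v_e · ln(286,000/45,645.1) = 2800.0 × ln(6.266) = 2800.0 × 1.8351 ≈ 5138 m/s.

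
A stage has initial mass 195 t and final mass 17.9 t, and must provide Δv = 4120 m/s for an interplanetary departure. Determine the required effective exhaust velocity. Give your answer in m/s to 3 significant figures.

v_e ≈ 1730 m/s

ln(m₀/m_f) = ln(195000/17900) = ln(10.89) = 2.3882.
v_e = Δv / ln(m₀/m_f) = 4120 / 2.3882 = 1725.1 m/s.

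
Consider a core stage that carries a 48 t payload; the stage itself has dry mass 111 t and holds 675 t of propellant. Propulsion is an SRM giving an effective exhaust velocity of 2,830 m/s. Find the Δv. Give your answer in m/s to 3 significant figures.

m₀ = payload + dry + propellant = 48 + 111 + 675 = 834 t.
m_f = payload + dry = 48 + 111 = 159 t.
From the ideal rocket equation, Δv = v_e · ln(m₀/m_f) = 2830.0 × ln(5.245) = 2830.0 × 1.6573 ≈ 4690.2 m/s.

Δv ≈ 4690 m/s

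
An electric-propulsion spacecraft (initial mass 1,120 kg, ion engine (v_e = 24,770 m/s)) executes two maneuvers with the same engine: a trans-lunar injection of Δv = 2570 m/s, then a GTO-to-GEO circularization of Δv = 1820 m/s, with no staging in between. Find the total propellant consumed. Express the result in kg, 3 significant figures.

total propellant consumed ≈ 182 kg

After the first burn: m = 1120 × exp(−2570/24770.0) = 1120 × 0.90145 = 1,009.62 kg.
After the second burn: m = 1,009.62 × exp(−1820/24770.0) = 1,009.62 × 0.92916 = 938.099 kg.
Total propellant = m₀ − m_final = 1120 − 938.099 = 181.901 kg.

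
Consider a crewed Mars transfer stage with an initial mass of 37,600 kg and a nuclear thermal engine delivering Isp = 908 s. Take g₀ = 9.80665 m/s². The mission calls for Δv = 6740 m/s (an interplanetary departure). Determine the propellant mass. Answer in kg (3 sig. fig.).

v_e = Isp · g₀ = 908 × 9.80665 = 8904.4 m/s.
m₀/m_f = exp(Δv / v_e) = exp(6740 / 8904.4) = exp(0.7569) = 2.1317.
m_f = 37,600 / 2.1317 = 17,638.5 kg, so propellant = m₀ − m_f = 37,600 − 17,638.5 = 19,961.5 kg.

propellant mass ≈ 20000 kg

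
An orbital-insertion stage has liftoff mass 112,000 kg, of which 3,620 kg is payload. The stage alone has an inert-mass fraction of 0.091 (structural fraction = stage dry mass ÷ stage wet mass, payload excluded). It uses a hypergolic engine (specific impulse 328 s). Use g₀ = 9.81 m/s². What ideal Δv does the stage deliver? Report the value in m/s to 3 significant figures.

Δv ≈ 6810 m/s

Stage wet mass = m₀ − payload = 112,000 − 3,620 = 108,380 kg.
Stage dry mass = ε × stage wet mass = 0.091 × 108,380 = 9,862.58 kg.
Burnout mass m_f = stage dry + payload = 9,862.58 + 3,620 = 13,482.58 kg.
v_e = Isp · g₀ = 328 × 9.81 = 3217.7 m/s.
By the Tsiolkovsky rocket equation, Δv = v_e · ln(112,000/13,482.58) = 3217.7 × ln(8.307) = 3217.7 × 2.1171 ≈ 6812 m/s.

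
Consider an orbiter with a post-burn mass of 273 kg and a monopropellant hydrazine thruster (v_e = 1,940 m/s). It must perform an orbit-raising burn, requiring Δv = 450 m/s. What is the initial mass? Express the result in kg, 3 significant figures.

From the ideal rocket equation, m₀/m_f = exp(Δv / v_e) = exp(450 / 1940.0) = exp(0.2320) = 1.2611.
m₀ = m_f × 1.2611 = 273 × 1.2611 = 344.28 kg.

initial mass ≈ 344 kg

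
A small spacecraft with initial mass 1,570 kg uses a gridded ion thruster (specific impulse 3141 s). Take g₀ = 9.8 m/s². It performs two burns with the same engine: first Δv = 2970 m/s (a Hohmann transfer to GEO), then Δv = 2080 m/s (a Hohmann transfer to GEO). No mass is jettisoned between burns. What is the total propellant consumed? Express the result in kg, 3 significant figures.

v_e = Isp · g₀ = 3141 × 9.8 = 30781.8 m/s.
After the first burn: m = 1570 × exp(−2970/30781.8) = 1570 × 0.90802 = 1,425.59 kg.
After the second burn: m = 1,425.59 × exp(−2080/30781.8) = 1,425.59 × 0.93466 = 1,332.44 kg.
Total propellant = m₀ − m_final = 1570 − 1,332.44 = 237.56 kg.

total propellant consumed ≈ 238 kg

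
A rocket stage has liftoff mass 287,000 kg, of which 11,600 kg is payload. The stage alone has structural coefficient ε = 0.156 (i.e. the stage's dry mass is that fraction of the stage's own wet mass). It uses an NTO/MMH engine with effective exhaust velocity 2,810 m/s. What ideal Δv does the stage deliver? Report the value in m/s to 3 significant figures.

Δv ≈ 4660 m/s

Stage wet mass = m₀ − payload = 287,000 − 11,600 = 275,400 kg.
Stage dry mass = ε × stage wet mass = 0.156 × 275,400 = 42,962.4 kg.
Burnout mass m_f = stage dry + payload = 42,962.4 + 11,600 = 54,562.4 kg.
Rocket equation: Δv = v_e · ln(287,000/54,562.4) = 2810.0 × ln(5.26) = 2810.0 × 1.6601 ≈ 4665 m/s.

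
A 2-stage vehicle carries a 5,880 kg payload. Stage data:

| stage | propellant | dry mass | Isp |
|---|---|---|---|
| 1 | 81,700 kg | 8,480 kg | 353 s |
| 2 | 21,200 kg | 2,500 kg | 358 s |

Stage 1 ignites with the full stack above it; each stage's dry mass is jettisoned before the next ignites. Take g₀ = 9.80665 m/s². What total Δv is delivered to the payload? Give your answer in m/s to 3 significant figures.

Δv ≈ 8400 m/s

Ignition mass of stage 1 = 81,700+8,480 + 21,200+2,500 + 5,880 = 119,760 kg.
Stage 1: m₀ = 119,760 kg, m_f = 119,760 − 81,700 = 38,060 kg; Δv = 353×9.80665×ln(3.147) = 3461.7×1.1463 ≈ 3968 m/s.
Stage 2: m₀ = 29,580 kg, m_f = 29,580 − 21,200 = 8,380 kg; Δv = 358×9.80665×ln(3.53) = 3510.8×1.2613 ≈ 4428 m/s.
Total Δv = 3968 + 4428 = 8396 m/s.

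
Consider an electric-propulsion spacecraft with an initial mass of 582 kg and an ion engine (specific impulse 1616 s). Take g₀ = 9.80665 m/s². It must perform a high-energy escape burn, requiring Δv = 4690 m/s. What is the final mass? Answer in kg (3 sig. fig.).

final mass ≈ 433 kg

v_e = Isp · g₀ = 1616 × 9.80665 = 15847.5 m/s.
m₀/m_f = exp(Δv / v_e) = exp(4690 / 15847.5) = exp(0.2959) = 1.3444.
m_f = m₀ / 1.3444 = 582 / 1.3444 = 432.907 kg.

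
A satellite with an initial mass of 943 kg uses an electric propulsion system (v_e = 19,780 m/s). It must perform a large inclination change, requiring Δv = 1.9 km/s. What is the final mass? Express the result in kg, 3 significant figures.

final mass ≈ 857 kg

Using Δv = v_e ln(m₀/m_f): m₀/m_f = exp(Δv / v_e) = exp(1900 / 19780.0) = exp(0.0961) = 1.1008.
m_f = m₀ / 1.1008 = 943 / 1.1008 = 856.65 kg.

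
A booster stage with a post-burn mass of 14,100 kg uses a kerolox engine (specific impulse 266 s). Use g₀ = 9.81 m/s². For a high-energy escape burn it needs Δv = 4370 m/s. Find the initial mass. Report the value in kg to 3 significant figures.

v_e = Isp · g₀ = 266 × 9.81 = 2609.5 m/s.
By the Tsiolkovsky rocket equation, m₀/m_f = exp(Δv / v_e) = exp(4370 / 2609.5) = exp(1.6747) = 5.3371.
m₀ = m_f × 5.3371 = 14,100 × 5.3371 = 75,253.1 kg.

initial mass ≈ 75300 kg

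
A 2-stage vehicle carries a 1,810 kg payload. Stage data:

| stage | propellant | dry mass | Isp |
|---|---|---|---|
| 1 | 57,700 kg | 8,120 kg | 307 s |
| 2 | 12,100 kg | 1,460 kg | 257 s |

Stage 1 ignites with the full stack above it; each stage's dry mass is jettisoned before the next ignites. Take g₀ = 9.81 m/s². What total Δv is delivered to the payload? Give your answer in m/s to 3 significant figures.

Δv ≈ 7640 m/s

Ignition mass of stage 1 = 57,700+8,120 + 12,100+1,460 + 1,810 = 81,190 kg.
Stage 1: m₀ = 81,190 kg, m_f = 81,190 − 57,700 = 23,490 kg; Δv = 307×9.81×ln(3.456) = 3011.7×1.2402 ≈ 3735 m/s.
Stage 2: m₀ = 15,370 kg, m_f = 15,370 − 12,100 = 3,270 kg; Δv = 257×9.81×ln(4.7) = 2521.2×1.5476 ≈ 3902 m/s.
Total Δv = 3735 + 3902 = 7637 m/s.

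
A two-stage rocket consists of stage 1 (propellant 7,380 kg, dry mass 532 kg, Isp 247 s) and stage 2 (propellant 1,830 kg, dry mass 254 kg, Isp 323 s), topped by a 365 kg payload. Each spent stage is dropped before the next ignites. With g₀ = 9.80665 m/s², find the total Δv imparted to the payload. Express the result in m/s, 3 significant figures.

Δv ≈ 7370 m/s

Ignition mass of stage 1 = 7,380+532 + 1,830+254 + 365 = 10,361 kg.
Stage 1: m₀ = 10,361 kg, m_f = 10,361 − 7,380 = 2,981 kg; Δv = 247×9.80665×ln(3.476) = 2422.2×1.2458 ≈ 3018 m/s.
Stage 2: m₀ = 2,449 kg, m_f = 2,449 − 1,830 = 619 kg; Δv = 323×9.80665×ln(3.956) = 3167.5×1.3753 ≈ 4356 m/s.
Total Δv = 3018 + 4356 = 7374 m/s.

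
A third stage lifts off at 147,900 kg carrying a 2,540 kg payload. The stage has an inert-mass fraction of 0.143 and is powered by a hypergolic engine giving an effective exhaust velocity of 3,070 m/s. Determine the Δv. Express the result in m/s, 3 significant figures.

Stage wet mass = m₀ − payload = 147,900 − 2,540 = 145,360 kg.
Stage dry mass = ε × stage wet mass = 0.143 × 145,360 = 20,786.5 kg.
Burnout mass m_f = stage dry + payload = 20,786.5 + 2,540 = 23,326.5 kg.
Δv = v_e · ln(147,900/23,326.5) = 3070.0 × ln(6.34) = 3070.0 × 1.8469 ≈ 5670 m/s.

Δv ≈ 5670 m/s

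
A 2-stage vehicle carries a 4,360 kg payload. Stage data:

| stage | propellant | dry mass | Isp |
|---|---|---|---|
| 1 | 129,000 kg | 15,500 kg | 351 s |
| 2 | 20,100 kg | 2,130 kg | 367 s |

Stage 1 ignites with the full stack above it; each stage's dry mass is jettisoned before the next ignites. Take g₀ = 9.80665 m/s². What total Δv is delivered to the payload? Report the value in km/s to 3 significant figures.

Ignition mass of stage 1 = 129,000+15,500 + 20,100+2,130 + 4,360 = 171,090 kg.
Stage 1: m₀ = 171,090 kg, m_f = 171,090 − 129,000 = 42,090 kg; Δv = 351×9.80665×ln(4.065) = 3442.1×1.4024 ≈ 4827 m/s.
Stage 2: m₀ = 26,590 kg, m_f = 26,590 − 20,100 = 6,490 kg; Δv = 367×9.80665×ln(4.097) = 3599.0×1.4103 ≈ 5076 m/s.
Total Δv = 4827 + 5076 = 9903 m/s.

Δv ≈ 9.90 km/s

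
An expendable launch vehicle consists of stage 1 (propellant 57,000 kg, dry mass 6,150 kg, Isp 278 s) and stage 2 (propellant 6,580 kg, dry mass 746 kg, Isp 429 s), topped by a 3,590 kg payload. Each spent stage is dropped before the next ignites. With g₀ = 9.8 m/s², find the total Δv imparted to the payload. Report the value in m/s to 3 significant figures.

Δv ≈ 7880 m/s

Ignition mass of stage 1 = 57,000+6,150 + 6,580+746 + 3,590 = 74,066 kg.
Stage 1: m₀ = 74,066 kg, m_f = 74,066 − 57,000 = 17,066 kg; Δv = 278×9.8×ln(4.34) = 2724.4×1.4679 ≈ 3999 m/s.
Stage 2: m₀ = 10,916 kg, m_f = 10,916 − 6,580 = 4,336 kg; Δv = 429×9.8×ln(2.518) = 4204.2×0.9233 ≈ 3882 m/s.
Total Δv = 3999 + 3882 = 7881 m/s.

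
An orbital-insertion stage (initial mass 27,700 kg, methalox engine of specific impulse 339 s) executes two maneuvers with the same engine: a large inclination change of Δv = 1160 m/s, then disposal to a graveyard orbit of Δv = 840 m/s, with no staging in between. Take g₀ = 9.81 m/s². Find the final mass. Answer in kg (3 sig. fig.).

final mass ≈ 15200 kg

v_e = Isp · g₀ = 339 × 9.81 = 3325.6 m/s.
After the first burn: m = 27700 × exp(−1160/3325.6) = 27700 × 0.70553 = 19,543.2 kg.
After the second burn: m = 19,543.2 × exp(−840/3325.6) = 19,543.2 × 0.77679 = 15,181 kg.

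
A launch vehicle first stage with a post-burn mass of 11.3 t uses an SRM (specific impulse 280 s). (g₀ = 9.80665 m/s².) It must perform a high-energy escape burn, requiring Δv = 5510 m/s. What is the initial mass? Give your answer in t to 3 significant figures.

v_e = Isp · g₀ = 280 × 9.80665 = 2745.9 m/s.
By the Tsiolkovsky rocket equation, m₀/m_f = exp(Δv / v_e) = exp(5510 / 2745.9) = exp(2.0067) = 7.4384.
m₀ = m_f × 7.4384 = 11.3 × 7.4384 = 84.0539 t.

initial mass ≈ 84.1 t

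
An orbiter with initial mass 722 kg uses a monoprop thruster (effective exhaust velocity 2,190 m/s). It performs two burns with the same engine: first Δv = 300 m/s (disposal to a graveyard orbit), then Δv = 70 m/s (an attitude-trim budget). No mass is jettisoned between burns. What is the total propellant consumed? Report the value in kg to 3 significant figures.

total propellant consumed ≈ 112 kg

After the first burn: m = 722 × exp(−300/2190.0) = 722 × 0.87198 = 629.57 kg.
After the second burn: m = 629.57 × exp(−70/2190.0) = 629.57 × 0.96854 = 609.764 kg.
Total propellant = m₀ − m_final = 722 − 609.764 = 112.236 kg.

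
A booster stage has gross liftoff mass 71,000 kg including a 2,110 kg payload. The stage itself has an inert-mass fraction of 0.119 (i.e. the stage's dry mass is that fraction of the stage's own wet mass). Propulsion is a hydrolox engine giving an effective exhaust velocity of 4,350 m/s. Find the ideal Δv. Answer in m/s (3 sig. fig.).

Stage wet mass = m₀ − payload = 71,000 − 2,110 = 68,890 kg.
Stage dry mass = ε × stage wet mass = 0.119 × 68,890 = 8,197.91 kg.
Burnout mass m_f = stage dry + payload = 8,197.91 + 2,110 = 10,307.91 kg.
Δv = v_e · ln(71,000/10,307.91) = 4350.0 × ln(6.888) = 4350.0 × 1.9298 ≈ 8394 m/s.

Δv ≈ 8390 m/s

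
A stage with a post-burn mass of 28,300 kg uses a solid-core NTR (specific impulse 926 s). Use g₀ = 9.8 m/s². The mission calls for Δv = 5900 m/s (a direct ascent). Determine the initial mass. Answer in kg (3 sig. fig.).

v_e = Isp · g₀ = 926 × 9.8 = 9074.8 m/s.
Rocket equation: m₀/m_f = exp(Δv / v_e) = exp(5900 / 9074.8) = exp(0.6502) = 1.9158.
m₀ = m_f × 1.9158 = 28,300 × 1.9158 = 54,217.1 kg.

initial mass ≈ 54200 kg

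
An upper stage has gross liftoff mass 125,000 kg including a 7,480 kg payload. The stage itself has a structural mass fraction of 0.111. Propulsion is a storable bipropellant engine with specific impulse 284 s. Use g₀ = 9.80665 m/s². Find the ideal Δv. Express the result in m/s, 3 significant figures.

Stage wet mass = m₀ − payload = 125,000 − 7,480 = 117,520 kg.
Stage dry mass = ε × stage wet mass = 0.111 × 117,520 = 13,044.7 kg.
Burnout mass m_f = stage dry + payload = 13,044.7 + 7,480 = 20,524.7 kg.
v_e = Isp · g₀ = 284 × 9.80665 = 2785.1 m/s.
By the Tsiolkovsky rocket equation, Δv = v_e · ln(125,000/20,524.7) = 2785.1 × ln(6.09) = 2785.1 × 1.8067 ≈ 5032 m/s.

Δv ≈ 5030 m/s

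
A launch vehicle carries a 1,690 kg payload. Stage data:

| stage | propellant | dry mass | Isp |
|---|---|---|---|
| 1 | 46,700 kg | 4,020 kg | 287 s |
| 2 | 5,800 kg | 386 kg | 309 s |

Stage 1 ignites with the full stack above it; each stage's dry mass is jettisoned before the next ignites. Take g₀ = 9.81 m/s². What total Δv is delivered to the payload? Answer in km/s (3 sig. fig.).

Ignition mass of stage 1 = 46,700+4,020 + 5,800+386 + 1,690 = 58,596 kg.
Stage 1: m₀ = 58,596 kg, m_f = 58,596 − 46,700 = 11,896 kg; Δv = 287×9.81×ln(4.926) = 2815.5×1.5945 ≈ 4489 m/s.
Stage 2: m₀ = 7,876 kg, m_f = 7,876 − 5,800 = 2,076 kg; Δv = 309×9.81×ln(3.794) = 3031.3×1.3334 ≈ 4042 m/s.
Total Δv = 4489 + 4042 = 8531 m/s.

Δv ≈ 8.53 km/s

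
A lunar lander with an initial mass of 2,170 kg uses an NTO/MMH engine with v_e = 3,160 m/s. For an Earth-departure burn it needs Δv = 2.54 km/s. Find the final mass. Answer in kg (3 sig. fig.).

By the Tsiolkovsky rocket equation, m₀/m_f = exp(Δv / v_e) = exp(2540 / 3160.0) = exp(0.8038) = 2.2340.
m_f = m₀ / 2.2340 = 2,170 / 2.2340 = 971.352 kg.

final mass ≈ 971 kg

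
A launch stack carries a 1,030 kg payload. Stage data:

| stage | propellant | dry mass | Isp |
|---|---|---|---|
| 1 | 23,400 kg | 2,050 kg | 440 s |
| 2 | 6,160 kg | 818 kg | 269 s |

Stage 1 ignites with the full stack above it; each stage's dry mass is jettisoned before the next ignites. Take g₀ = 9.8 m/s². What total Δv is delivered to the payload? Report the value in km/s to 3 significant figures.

Δv ≈ 9.05 km/s

Ignition mass of stage 1 = 23,400+2,050 + 6,160+818 + 1,030 = 33,458 kg.
Stage 1: m₀ = 33,458 kg, m_f = 33,458 − 23,400 = 10,058 kg; Δv = 440×9.8×ln(3.327) = 4312.0×1.2019 ≈ 5183 m/s.
Stage 2: m₀ = 8,008 kg, m_f = 8,008 − 6,160 = 1,848 kg; Δv = 269×9.8×ln(4.333) = 2636.2×1.4663 ≈ 3866 m/s.
Total Δv = 5183 + 3866 = 9049 m/s.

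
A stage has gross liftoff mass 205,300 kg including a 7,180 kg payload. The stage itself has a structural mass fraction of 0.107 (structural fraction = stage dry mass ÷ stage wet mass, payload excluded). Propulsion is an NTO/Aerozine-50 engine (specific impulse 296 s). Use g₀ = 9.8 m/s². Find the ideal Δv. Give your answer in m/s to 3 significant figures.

Δv ≈ 5740 m/s

Stage wet mass = m₀ − payload = 205,300 − 7,180 = 198,120 kg.
Stage dry mass = ε × stage wet mass = 0.107 × 198,120 = 21,198.8 kg.
Burnout mass m_f = stage dry + payload = 21,198.8 + 7,180 = 28,378.8 kg.
v_e = Isp · g₀ = 296 × 9.8 = 2900.8 m/s.
Using Δv = v_e ln(m₀/m_f): Δv = v_e · ln(205,300/28,378.8) = 2900.8 × ln(7.234) = 2900.8 × 1.9788 ≈ 5740 m/s.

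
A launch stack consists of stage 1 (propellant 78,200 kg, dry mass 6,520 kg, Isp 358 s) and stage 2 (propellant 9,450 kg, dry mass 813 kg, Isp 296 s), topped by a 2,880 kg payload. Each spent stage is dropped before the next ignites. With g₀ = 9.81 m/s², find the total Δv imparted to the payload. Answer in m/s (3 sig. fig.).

Δv ≈ 9320 m/s

Ignition mass of stage 1 = 78,200+6,520 + 9,450+813 + 2,880 = 97,863 kg.
Stage 1: m₀ = 97,863 kg, m_f = 97,863 − 78,200 = 19,663 kg; Δv = 358×9.81×ln(4.977) = 3512.0×1.6048 ≈ 5636 m/s.
Stage 2: m₀ = 13,143 kg, m_f = 13,143 − 9,450 = 3,693 kg; Δv = 296×9.81×ln(3.559) = 2903.8×1.2695 ≈ 3686 m/s.
Total Δv = 5636 + 3686 = 9322 m/s.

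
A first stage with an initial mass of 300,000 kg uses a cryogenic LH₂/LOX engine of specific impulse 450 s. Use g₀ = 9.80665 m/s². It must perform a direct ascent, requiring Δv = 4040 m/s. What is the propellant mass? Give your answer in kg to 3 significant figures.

v_e = Isp · g₀ = 450 × 9.80665 = 4413.0 m/s.
Rocket equation: m₀/m_f = exp(Δv / v_e) = exp(4040 / 4413.0) = exp(0.9155) = 2.4980.
m_f = 300,000 / 2.4980 = 120,096 kg, so propellant = m₀ − m_f = 300,000 − 120,096 = 179,904 kg.

propellant mass ≈ 180000 kg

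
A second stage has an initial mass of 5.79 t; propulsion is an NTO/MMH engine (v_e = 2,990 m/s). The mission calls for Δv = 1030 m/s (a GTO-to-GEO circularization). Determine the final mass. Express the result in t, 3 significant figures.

m₀/m_f = exp(Δv / v_e) = exp(1030 / 2990.0) = exp(0.3445) = 1.4113.
m_f = m₀ / 1.4113 = 5.79 / 1.4113 = 4.1026 t.

final mass ≈ 4.10 t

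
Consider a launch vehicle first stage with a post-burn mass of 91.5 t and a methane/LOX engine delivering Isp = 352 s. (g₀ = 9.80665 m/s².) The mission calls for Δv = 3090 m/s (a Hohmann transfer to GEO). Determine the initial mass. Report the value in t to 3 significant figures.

v_e = Isp · g₀ = 352 × 9.80665 = 3451.9 m/s.
m₀/m_f = exp(Δv / v_e) = exp(3090 / 3451.9) = exp(0.8951) = 2.4477.
m₀ = m_f × 2.4477 = 91.5 × 2.4477 = 223.965 t.

initial mass ≈ 224 t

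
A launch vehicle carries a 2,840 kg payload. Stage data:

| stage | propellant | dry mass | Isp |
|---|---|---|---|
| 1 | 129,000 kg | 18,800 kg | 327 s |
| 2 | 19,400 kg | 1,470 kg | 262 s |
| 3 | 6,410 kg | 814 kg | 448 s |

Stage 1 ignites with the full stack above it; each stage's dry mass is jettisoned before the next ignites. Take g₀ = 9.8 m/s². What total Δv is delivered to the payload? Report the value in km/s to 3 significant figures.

Δv ≈ 11.1 km/s

Ignition mass of stage 1 = 129,000+18,800 + 19,400+1,470 + 6,410+814 + 2,840 = 178,734 kg.
Stage 1: m₀ = 178,734 kg, m_f = 178,734 − 129,000 = 49,734 kg; Δv = 327×9.8×ln(3.594) = 3204.6×1.2792 ≈ 4099 m/s.
Stage 2: m₀ = 30,934 kg, m_f = 30,934 − 19,400 = 11,534 kg; Δv = 262×9.8×ln(2.682) = 2567.6×0.9866 ≈ 2533 m/s.
Stage 3: m₀ = 10,064 kg, m_f = 10,064 − 6,410 = 3,654 kg; Δv = 448×9.8×ln(2.754) = 4390.4×1.0131 ≈ 4448 m/s.
Total Δv = 4099 + 2533 + 4448 = 11080 m/s.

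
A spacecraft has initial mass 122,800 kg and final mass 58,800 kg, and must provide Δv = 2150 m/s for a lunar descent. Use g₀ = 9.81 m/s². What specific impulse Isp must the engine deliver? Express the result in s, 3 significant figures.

ln(m₀/m_f) = ln(122800/58800) = ln(2.088) = 0.7364.
Using Δv = v_e ln(m₀/m_f): v_e = Δv / ln(m₀/m_f) = 2150 / 0.7364 = 2919.5 m/s.
Isp = v_e / g₀ = 2919.5 / 9.81 = 297.6 s.

Isp ≈ 298 s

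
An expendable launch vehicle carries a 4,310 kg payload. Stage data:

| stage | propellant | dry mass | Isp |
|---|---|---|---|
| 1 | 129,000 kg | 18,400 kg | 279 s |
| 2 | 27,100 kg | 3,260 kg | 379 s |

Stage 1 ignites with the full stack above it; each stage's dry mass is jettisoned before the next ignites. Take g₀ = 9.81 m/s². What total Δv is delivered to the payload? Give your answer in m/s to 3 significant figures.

Ignition mass of stage 1 = 129,000+18,400 + 27,100+3,260 + 4,310 = 182,070 kg.
Stage 1: m₀ = 182,070 kg, m_f = 182,070 − 129,000 = 53,070 kg; Δv = 279×9.81×ln(3.431) = 2737.0×1.2328 ≈ 3374 m/s.
Stage 2: m₀ = 34,670 kg, m_f = 34,670 − 27,100 = 7,570 kg; Δv = 379×9.81×ln(4.58) = 3718.0×1.5217 ≈ 5658 m/s.
Total Δv = 3374 + 5658 = 9032 m/s.

Δv ≈ 9030 m/s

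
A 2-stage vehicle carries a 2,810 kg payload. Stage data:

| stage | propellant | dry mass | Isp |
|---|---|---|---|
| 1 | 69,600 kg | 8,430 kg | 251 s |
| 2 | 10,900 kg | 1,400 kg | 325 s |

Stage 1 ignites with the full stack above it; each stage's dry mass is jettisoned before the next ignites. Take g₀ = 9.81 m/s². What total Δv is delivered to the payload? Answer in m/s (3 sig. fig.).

Ignition mass of stage 1 = 69,600+8,430 + 10,900+1,400 + 2,810 = 93,140 kg.
Stage 1: m₀ = 93,140 kg, m_f = 93,140 − 69,600 = 23,540 kg; Δv = 251×9.81×ln(3.957) = 2462.3×1.3754 ≈ 3387 m/s.
Stage 2: m₀ = 15,110 kg, m_f = 15,110 − 10,900 = 4,210 kg; Δv = 325×9.81×ln(3.589) = 3188.2×1.2779 ≈ 4074 m/s.
Total Δv = 3387 + 4074 = 7461 m/s.

Δv ≈ 7460 m/s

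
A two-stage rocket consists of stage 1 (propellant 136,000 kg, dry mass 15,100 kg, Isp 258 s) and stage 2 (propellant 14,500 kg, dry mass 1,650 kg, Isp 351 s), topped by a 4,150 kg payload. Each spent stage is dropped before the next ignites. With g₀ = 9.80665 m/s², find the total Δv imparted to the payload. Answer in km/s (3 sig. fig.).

Ignition mass of stage 1 = 136,000+15,100 + 14,500+1,650 + 4,150 = 171,400 kg.
Stage 1: m₀ = 171,400 kg, m_f = 171,400 − 136,000 = 35,400 kg; Δv = 258×9.80665×ln(4.842) = 2530.1×1.5773 ≈ 3991 m/s.
Stage 2: m₀ = 20,300 kg, m_f = 20,300 − 14,500 = 5,800 kg; Δv = 351×9.80665×ln(3.5) = 3442.1×1.2528 ≈ 4312 m/s.
Total Δv = 3991 + 4312 = 8303 m/s.

Δv ≈ 8.30 km/s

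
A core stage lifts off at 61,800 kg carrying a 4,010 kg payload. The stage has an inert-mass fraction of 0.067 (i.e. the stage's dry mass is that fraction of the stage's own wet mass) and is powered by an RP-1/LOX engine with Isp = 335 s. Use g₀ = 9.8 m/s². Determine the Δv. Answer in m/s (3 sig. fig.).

Stage wet mass = m₀ − payload = 61,800 − 4,010 = 57,790 kg.
Stage dry mass = ε × stage wet mass = 0.067 × 57,790 = 3,871.93 kg.
Burnout mass m_f = stage dry + payload = 3,871.93 + 4,010 = 7,881.93 kg.
v_e = Isp · g₀ = 335 × 9.8 = 3283.0 m/s.
Rocket equation: Δv = v_e · ln(61,800/7,881.93) = 3283.0 × ln(7.841) = 3283.0 × 2.0593 ≈ 6761 m/s.

Δv ≈ 6760 m/s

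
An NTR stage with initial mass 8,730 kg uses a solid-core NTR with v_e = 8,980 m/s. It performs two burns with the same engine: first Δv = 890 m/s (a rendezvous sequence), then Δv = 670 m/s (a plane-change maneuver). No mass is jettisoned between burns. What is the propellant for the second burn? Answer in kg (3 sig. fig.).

propellant for the second burn ≈ 568 kg

After the first burn: m = 8730 × exp(−890/8980.0) = 8730 × 0.90564 = 7,906.24 kg.
After the second burn: m = 7,906.24 × exp(−670/8980.0) = 7,906.24 × 0.92811 = 7,337.86 kg.
Second-burn propellant = 7,906.24 − 7,337.86 = 568.38 kg.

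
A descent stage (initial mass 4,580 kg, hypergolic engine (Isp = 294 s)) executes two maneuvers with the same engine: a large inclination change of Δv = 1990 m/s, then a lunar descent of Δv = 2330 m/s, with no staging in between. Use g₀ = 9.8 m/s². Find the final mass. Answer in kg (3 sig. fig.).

v_e = Isp · g₀ = 294 × 9.8 = 2881.2 m/s.
After the first burn: m = 4580 × exp(−1990/2881.2) = 4580 × 0.50123 = 2,295.63 kg.
After the second burn: m = 2,295.63 × exp(−2330/2881.2) = 2,295.63 × 0.44544 = 1,022.57 kg.

final mass ≈ 1020 kg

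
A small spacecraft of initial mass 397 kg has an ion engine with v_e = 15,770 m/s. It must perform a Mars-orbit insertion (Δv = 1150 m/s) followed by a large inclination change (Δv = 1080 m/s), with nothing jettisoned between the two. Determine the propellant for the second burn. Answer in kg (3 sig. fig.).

propellant for the second burn ≈ 24.4 kg

After the first burn: m = 397 × exp(−1150/15770.0) = 397 × 0.92967 = 369.079 kg.
After the second burn: m = 369.079 × exp(−1080/15770.0) = 369.079 × 0.93381 = 344.65 kg.
Second-burn propellant = 369.079 − 344.65 = 24.429 kg.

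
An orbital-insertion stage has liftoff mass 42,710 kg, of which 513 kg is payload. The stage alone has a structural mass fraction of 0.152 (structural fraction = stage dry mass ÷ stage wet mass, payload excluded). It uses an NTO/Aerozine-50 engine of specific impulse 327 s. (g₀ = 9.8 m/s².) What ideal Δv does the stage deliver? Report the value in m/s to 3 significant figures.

Stage wet mass = m₀ − payload = 42,710 − 513 = 42,197 kg.
Stage dry mass = ε × stage wet mass = 0.152 × 42,197 = 6,413.94 kg.
Burnout mass m_f = stage dry + payload = 6,413.94 + 513 = 6,926.94 kg.
v_e = Isp · g₀ = 327 × 9.8 = 3204.6 m/s.
Δv = v_e · ln(42,710/6,926.94) = 3204.6 × ln(6.166) = 3204.6 × 1.8190 ≈ 5829 m/s.

Δv ≈ 5830 m/s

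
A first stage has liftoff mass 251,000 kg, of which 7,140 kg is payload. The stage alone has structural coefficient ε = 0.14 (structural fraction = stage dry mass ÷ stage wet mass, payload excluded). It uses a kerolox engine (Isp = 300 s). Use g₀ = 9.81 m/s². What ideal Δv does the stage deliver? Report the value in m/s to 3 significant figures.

Δv ≈ 5310 m/s

Stage wet mass = m₀ − payload = 251,000 − 7,140 = 243,860 kg.
Stage dry mass = ε × stage wet mass = 0.14 × 243,860 = 34,140.4 kg.
Burnout mass m_f = stage dry + payload = 34,140.4 + 7,140 = 41,280.4 kg.
v_e = Isp · g₀ = 300 × 9.81 = 2943.0 m/s.
By the Tsiolkovsky rocket equation, Δv = v_e · ln(251,000/41,280.4) = 2943.0 × ln(6.08) = 2943.0 × 1.8051 ≈ 5312 m/s.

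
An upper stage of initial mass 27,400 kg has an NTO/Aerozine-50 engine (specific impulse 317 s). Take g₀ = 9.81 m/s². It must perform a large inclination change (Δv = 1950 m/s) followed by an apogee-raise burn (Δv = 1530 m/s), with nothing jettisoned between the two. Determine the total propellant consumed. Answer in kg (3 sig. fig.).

v_e = Isp · g₀ = 317 × 9.81 = 3109.8 m/s.
After the first burn: m = 27400 × exp(−1950/3109.8) = 27400 × 0.53416 = 14,636 kg.
After the second burn: m = 14,636 × exp(−1530/3109.8) = 14,636 × 0.61140 = 8,948.45 kg.
Total propellant = m₀ − m_final = 27400 − 8,948.45 = 18,451.55 kg.

total propellant consumed ≈ 18500 kg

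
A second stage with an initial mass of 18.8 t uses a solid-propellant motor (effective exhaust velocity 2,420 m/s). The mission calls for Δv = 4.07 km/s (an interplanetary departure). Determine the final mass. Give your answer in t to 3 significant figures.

Rocket equation: m₀/m_f = exp(Δv / v_e) = exp(4070 / 2420.0) = exp(1.6818) = 5.3753.
m_f = m₀ / 5.3753 = 18.8 / 5.3753 = 3.49748 t.

final mass ≈ 3.50 t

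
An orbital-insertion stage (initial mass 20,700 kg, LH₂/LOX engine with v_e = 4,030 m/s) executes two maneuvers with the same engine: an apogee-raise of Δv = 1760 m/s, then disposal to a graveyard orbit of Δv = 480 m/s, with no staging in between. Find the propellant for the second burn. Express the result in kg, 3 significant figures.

propellant for the second burn ≈ 1500 kg

After the first burn: m = 20700 × exp(−1760/4030.0) = 20700 × 0.64615 = 13,375.3 kg.
After the second burn: m = 13,375.3 × exp(−480/4030.0) = 13,375.3 × 0.88771 = 11,873.4 kg.
Second-burn propellant = 13,375.3 − 11,873.4 = 1,501.9 kg.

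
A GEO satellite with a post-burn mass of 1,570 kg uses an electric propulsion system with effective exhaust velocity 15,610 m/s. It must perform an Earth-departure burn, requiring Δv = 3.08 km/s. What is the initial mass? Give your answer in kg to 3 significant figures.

initial mass ≈ 1910 kg

m₀/m_f = exp(Δv / v_e) = exp(3080 / 15610.0) = exp(0.1973) = 1.2181.
m₀ = m_f × 1.2181 = 1,570 × 1.2181 = 1,912.42 kg.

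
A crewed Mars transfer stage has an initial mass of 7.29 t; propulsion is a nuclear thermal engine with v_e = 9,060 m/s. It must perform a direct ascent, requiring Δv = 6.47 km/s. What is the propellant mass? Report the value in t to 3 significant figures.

propellant mass ≈ 3.72 t

m₀/m_f = exp(Δv / v_e) = exp(6470 / 9060.0) = exp(0.7141) = 2.0424.
m_f = 7.29 / 2.0424 = 3.56933 t, so propellant = m₀ − m_f = 7.29 − 3.56933 = 3.72067 t.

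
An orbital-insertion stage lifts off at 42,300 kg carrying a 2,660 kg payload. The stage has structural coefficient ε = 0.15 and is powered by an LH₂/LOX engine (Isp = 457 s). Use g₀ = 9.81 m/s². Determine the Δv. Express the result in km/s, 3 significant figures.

Stage wet mass = m₀ − payload = 42,300 − 2,660 = 39,640 kg.
Stage dry mass = ε × stage wet mass = 0.15 × 39,640 = 5,946 kg.
Burnout mass m_f = stage dry + payload = 5,946 + 2,660 = 8,606 kg.
v_e = Isp · g₀ = 457 × 9.81 = 4483.2 m/s.
Δv = v_e · ln(42,300/8,606) = 4483.2 × ln(4.915) = 4483.2 × 1.5923 ≈ 7139 m/s.

Δv ≈ 7.14 km/s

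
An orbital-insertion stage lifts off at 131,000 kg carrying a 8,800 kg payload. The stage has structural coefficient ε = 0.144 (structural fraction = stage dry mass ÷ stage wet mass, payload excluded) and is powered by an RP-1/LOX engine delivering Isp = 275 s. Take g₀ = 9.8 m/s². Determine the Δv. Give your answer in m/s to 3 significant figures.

Stage wet mass = m₀ − payload = 131,000 − 8,800 = 122,200 kg.
Stage dry mass = ε × stage wet mass = 0.144 × 122,200 = 17,596.8 kg.
Burnout mass m_f = stage dry + payload = 17,596.8 + 8,800 = 26,396.8 kg.
v_e = Isp · g₀ = 275 × 9.8 = 2695.0 m/s.
From the ideal rocket equation, Δv = v_e · ln(131,000/26,396.8) = 2695.0 × ln(4.963) = 2695.0 × 1.6020 ≈ 4317 m/s.

Δv ≈ 4320 m/s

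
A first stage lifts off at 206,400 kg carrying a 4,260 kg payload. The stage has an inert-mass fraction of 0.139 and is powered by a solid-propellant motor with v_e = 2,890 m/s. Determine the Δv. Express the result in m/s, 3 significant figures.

Δv ≈ 5360 m/s

Stage wet mass = m₀ − payload = 206,400 − 4,260 = 202,140 kg.
Stage dry mass = ε × stage wet mass = 0.139 × 202,140 = 28,097.5 kg.
Burnout mass m_f = stage dry + payload = 28,097.5 + 4,260 = 32,357.5 kg.
By the Tsiolkovsky rocket equation, Δv = v_e · ln(206,400/32,357.5) = 2890.0 × ln(6.379) = 2890.0 × 1.8530 ≈ 5355 m/s.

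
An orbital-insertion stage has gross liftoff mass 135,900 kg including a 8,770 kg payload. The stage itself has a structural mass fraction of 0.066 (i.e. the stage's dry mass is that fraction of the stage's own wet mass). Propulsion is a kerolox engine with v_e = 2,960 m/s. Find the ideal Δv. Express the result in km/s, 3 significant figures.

Δv ≈ 6.13 km/s

Stage wet mass = m₀ − payload = 135,900 − 8,770 = 127,130 kg.
Stage dry mass = ε × stage wet mass = 0.066 × 127,130 = 8,390.58 kg.
Burnout mass m_f = stage dry + payload = 8,390.58 + 8,770 = 17,160.58 kg.
Δv = v_e · ln(135,900/17,160.58) = 2960.0 × ln(7.919) = 2960.0 × 2.0693 ≈ 6125 m/s.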